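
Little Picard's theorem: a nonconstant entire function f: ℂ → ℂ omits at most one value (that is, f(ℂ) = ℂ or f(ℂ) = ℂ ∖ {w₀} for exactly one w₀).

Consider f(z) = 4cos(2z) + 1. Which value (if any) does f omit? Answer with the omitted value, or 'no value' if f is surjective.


Little Picard bounds the complement of f(ℂ) to at most one point.
cos is entire and surjective onto ℂ: for every w ∈ ℂ, cos(ζ) = w has a solution ζ ∈ ℂ (e.g., via the complex inverse arccos). With ζ = 2z this gives z = ζ/(2). Then 4·cos(2z) takes every value in 4·ℂ = ℂ, and adding 1 is a bijection of ℂ. So f is surjective and omits no value. (Note: only on the real line is cos bounded by [−1, 1].)

Omitted value: no value.


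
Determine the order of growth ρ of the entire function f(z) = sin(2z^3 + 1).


Write sin(w) = (e^{iw} ± e^{−iw})/(2 or 2i), so |sin(w)| ≤ e^{|w|}. With w = 2z^3 + 1, |w| ≤ 2r^3 + 1 on |z|=r, giving M(r) ≤ e^{2r^3 + 1} and ρ ≤ 3. For the lower bound, choose z on |z|=r with 2z^3 purely imaginary of modulus 2r^3; then |sin(2z^3 + 1)| grows like e^{2r^3}/2, so ρ ≥ 3. Hence ρ = 3.
Therefore ρ = 3.

Order ρ = 3.


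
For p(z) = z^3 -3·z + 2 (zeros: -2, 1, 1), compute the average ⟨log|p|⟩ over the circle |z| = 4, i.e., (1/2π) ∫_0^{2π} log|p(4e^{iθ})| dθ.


Zeros: -2, 1, 1; r = 4.
Inside |z| < r: -2, 1, 1. Outside (|z| ≥ r): ∅.
p(0) = 2, so log|p(0)| = log(2) = 0.6931.
Apply Jensen: I(r) = log|p(0)| + Σ_k log(r/|z_k|), summed over zeros inside |z| < r.
  log(r/|z_k|) for z_k = -2: log(4/2) = 0.6931
  log(r/|z_k|) for z_k = 1: log(4/1) = 1.3863
  log(r/|z_k|) for z_k = 1: log(4/1) = 1.3863
Sum over inside zeros: 3.4657.
I(r) = log|p(0)| + (inside sum) = 0.6931 + 3.4657 = 4.1589.
Closed form (all zeros inside, monic): I(r) = n·log(r) = 3·log(4) = 4.1589. ✓

I(r) ≈ 4.1589.


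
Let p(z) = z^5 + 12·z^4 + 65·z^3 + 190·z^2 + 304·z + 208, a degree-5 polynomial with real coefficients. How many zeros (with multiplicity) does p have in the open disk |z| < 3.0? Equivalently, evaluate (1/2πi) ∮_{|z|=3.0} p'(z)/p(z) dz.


The zeros of p are: -2, (-2 + 2i), (-2 - 2i), (-3 + 2i), (-3 - 2i).
Their magnitudes are: 2, 2.828, 2.828, 3.606, 3.606.
Zeros with |z| < R = 3.0: -2, (-2 + 2i), (-2 - 2i).
Count = 3.
By the argument principle, (1/2πi) ∮_{|z|=R} p'(z)/p(z) dz equals exactly this count.

Number of zeros inside |z| < 3.0: 3.


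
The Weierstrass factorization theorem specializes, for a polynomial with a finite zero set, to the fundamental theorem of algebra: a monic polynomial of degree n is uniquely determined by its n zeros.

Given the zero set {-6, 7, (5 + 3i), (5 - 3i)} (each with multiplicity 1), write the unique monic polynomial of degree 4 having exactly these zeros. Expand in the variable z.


The polynomial is p(z) = ∏_{α ∈ S} (z − α), where S = {-6, 7, (5 + 3i), (5 - 3i)}.
Expanding the product yields: p(z) = z^4 -11·z^3 + 2·z^2 + 386·z -1428.
Note conjugate pairs combine to real quadratics: (z − (5+3i))(z − (5−3i)) = z² − 10z + 34.
The resulting polynomial has degree 4 and real coefficients as required.

p(z) = z^4 -11·z^3 + 2·z^2 + 386·z -1428.


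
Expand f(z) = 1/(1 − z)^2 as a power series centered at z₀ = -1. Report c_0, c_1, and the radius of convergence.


Let w = z − z₀, so z = z₀ + w.
Then 1 − z = 1 − (z₀ + w) = (1 − z₀) − w = 2 − w.
f(z) = 1/(2 − w)^2 = (1/(2)^2) · (1 − w/(2))^{−2}.
By the binomial series (1−u)^{−2} = Σ_{n≥0} C(n+1, 1) u^n for |u|<1, with u = w/(2):
  c_n = C(n+1, 1) / (2)^(n+2).
  c_0 = 1/(2)^2 = 1/4.
  c_1 = 2/(2)^3 = 1/4.
The series is valid for |w/d| < 1, i.e. |z − z₀| < |d|.
Radius of convergence: R = |1 − z₀| = |2| = 2 (distance from z₀ to the singularity z = 1).

c_0 = 1/4, c_1 = 1/4; R = 2.


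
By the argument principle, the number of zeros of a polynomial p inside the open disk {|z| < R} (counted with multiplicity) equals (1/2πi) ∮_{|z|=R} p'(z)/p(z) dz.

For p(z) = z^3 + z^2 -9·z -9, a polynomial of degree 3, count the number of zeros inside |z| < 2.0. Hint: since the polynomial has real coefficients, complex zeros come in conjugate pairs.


The zeros of p are: -3, 3, -1.
Their magnitudes are: 3, 3, 1.
Zeros with |z| < R = 2.0: -1.
Count = 1.
By the argument principle, (1/2πi) ∮_{|z|=R} p'(z)/p(z) dz equals exactly this count.

Number of zeros inside |z| < 2.0: 1.


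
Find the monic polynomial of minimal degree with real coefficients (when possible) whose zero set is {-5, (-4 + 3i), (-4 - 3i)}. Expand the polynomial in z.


The polynomial is p(z) = ∏_{α ∈ S} (z − α), where S = {-5, (-4 + 3i), (-4 - 3i)}.
Expanding the product yields: p(z) = z^3 + 13·z^2 + 65·z + 125.
Note conjugate pairs combine to real quadratics: (z − (-4+3i))(z − (-4−3i)) = z² + 8z + 25.
The resulting polynomial has degree 3 and real coefficients as required.

p(z) = z^3 + 13·z^2 + 65·z + 125.


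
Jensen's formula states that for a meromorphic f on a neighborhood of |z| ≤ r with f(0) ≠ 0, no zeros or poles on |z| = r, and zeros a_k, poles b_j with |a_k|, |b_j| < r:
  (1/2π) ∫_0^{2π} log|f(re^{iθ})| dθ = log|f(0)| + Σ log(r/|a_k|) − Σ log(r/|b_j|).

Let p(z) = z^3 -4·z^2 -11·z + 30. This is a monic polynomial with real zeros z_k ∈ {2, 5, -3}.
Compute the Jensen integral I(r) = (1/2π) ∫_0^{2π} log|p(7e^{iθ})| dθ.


Zeros: -3, 2, 5; r = 7.
Inside |z| < r: -3, 2, 5. Outside (|z| ≥ r): ∅.
p(0) = 30, so log|p(0)| = log(30) = 3.4012.
Apply Jensen: I(r) = log|p(0)| + Σ_k log(r/|z_k|), summed over zeros inside |z| < r.
  log(r/|z_k|) for z_k = 2: log(7/2) = 1.2528
  log(r/|z_k|) for z_k = 5: log(7/5) = 0.3365
  log(r/|z_k|) for z_k = -3: log(7/3) = 0.8473
Sum over inside zeros: 2.4365.
I(r) = log|p(0)| + (inside sum) = 3.4012 + 2.4365 = 5.8377.
Closed form (all zeros inside, monic): I(r) = n·log(r) = 3·log(7) = 5.8377. ✓

I(r) ≈ 5.8377.


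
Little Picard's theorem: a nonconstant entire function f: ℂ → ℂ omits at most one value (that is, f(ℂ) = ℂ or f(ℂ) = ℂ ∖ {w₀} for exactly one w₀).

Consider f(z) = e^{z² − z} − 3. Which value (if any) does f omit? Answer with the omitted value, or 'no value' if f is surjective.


Little Picard bounds the complement of f(ℂ) to at most one point.
The exponent g(z) = z² − z is a nonconstant polynomial, hence surjective onto ℂ. So e^{g(z)} takes every value in {e^w : w ∈ ℂ} = ℂ ∖ {0}. Adding -3 shifts the range to ℂ ∖ {-3}. f omits exactly -3.

Omitted value: -3.


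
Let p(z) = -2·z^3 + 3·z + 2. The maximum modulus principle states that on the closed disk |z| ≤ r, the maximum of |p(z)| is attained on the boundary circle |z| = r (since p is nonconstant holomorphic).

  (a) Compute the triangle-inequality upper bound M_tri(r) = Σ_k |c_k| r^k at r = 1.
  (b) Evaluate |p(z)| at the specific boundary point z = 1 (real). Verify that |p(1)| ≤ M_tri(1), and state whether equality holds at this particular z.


Coefficients: c_0 = 2, c_1 = 3, c_2 = 0, c_3 = -2. Radius r = 1.
Part (a). Triangle bound: M_tri(r) = Σ_k |c_k| r^k
  = |2|·1^0 + |3|·1^1 + |0|·1^2 + |-2|·1^3
  = 2 + 3 + 0 + 2 = 7.
This bounds M(r) := max_{|z|=r} |p(z)| from above; equality holds iff all terms c_k z^k can be made to align in phase at a single z on |z|=r.
Part (b). At z = 1 (real, on the circle |z| = r):
  p(1) = (2)·1^0 + (3)·1^1 + (0)·1^2 + (-2)·1^3 = 3.
  |p(1)| = 3.
Check: |p(1)| = 3 ≤ 7 = M_tri(1). ✓ Equality does not hold at z = 1 (the coefficients have mixed signs, so the terms do not all align in phase there).

M_tri(1) = 7; |p(1)| = 3; equality at z=1: no.


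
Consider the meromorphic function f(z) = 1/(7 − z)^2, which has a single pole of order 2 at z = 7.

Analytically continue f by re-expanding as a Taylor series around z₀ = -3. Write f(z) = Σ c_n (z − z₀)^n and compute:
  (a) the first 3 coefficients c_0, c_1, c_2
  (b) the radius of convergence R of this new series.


Let w = z − z₀, so z = z₀ + w.
Then 7 − z = 7 − (z₀ + w) = (7 − z₀) − w = 10 − w.
f(z) = 1/(10 − w)^2 = (1/(10)^2) · (1 − w/(10))^{−2}.
By the binomial series (1−u)^{−2} = Σ_{n≥0} C(n+1, 1) u^n for |u|<1, with u = w/(10):
  c_n = C(n+1, 1) / (10)^(n+2).
  c_0 = 1/(10)^2 = 1/100.
  c_1 = 2/(10)^3 = 1/500.
  c_2 = 3/(10)^4 = 3/10000.
The series is valid for |w/d| < 1, i.e. |z − z₀| < |d|.
Radius of convergence: R = |7 − z₀| = |10| = 10 (distance from z₀ to the singularity z = 7).

c_0 = 1/100, c_1 = 1/500, c_2 = 3/10000; R = 10.


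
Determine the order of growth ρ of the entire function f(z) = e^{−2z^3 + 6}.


|e^{−2z^3 + 6}| = e^{Re(-2·z^3) + 6} ≤ e^{2|z|^3 + 6} = e^{2r^3 + 6} on |z| = r, so ρ ≤ 3. Choosing z on |z|=r so that -2·z^3 is real positive (always possible by picking arg z appropriately) gives |f(z)| = e^{2r^3 + 6}, matching the bound. The additive constant 6 does not affect log log M(r) ~ 3·log r. Hence ρ = 3.
Therefore ρ = 3.

Order ρ = 3.


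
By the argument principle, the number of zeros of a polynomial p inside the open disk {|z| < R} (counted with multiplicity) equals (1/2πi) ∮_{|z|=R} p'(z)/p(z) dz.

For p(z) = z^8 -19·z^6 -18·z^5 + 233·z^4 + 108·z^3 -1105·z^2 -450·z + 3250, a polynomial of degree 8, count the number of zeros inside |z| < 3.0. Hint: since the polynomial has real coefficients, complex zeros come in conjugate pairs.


The zeros of p are: (-3 + 2i), (-3 - 2i), (-2 + 1i), (-2 - 1i), (3 + 1i), (3 - 1i), (2 + 1i), (2 - 1i).
Their magnitudes are: 3.606, 3.606, 2.236, 2.236, 3.162, 3.162, 2.236, 2.236.
Zeros with |z| < R = 3.0: (-2 + 1i), (-2 - 1i), (2 + 1i), (2 - 1i).
Count = 4.
By the argument principle, (1/2πi) ∮_{|z|=R} p'(z)/p(z) dz equals exactly this count.

Number of zeros inside |z| < 3.0: 4.


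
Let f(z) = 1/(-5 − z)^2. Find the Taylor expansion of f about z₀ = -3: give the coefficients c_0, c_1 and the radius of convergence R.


Let w = z − z₀, so z = z₀ + w.
Then -5 − z = -5 − (z₀ + w) = (-5 − z₀) − w = -2 − w.
f(z) = 1/(-2 − w)^2 = (1/(-2)^2) · (1 − w/(-2))^{−2}.
By the binomial series (1−u)^{−2} = Σ_{n≥0} C(n+1, 1) u^n for |u|<1, with u = w/(-2):
  c_n = C(n+1, 1) / (-2)^(n+2).
  c_0 = 1/(-2)^2 = 1/4.
  c_1 = 2/(-2)^3 = -1/4.
The series is valid for |w/d| < 1, i.e. |z − z₀| < |d|.
Radius of convergence: R = |-5 − z₀| = |-2| = 2 (distance from z₀ to the singularity z = -5).

c_0 = 1/4, c_1 = -1/4; R = 2.


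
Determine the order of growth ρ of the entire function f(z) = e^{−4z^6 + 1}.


|e^{−4z^6 + 1}| = e^{Re(-4·z^6) + 1} ≤ e^{4|z|^6 + 1} = e^{4r^6 + 1} on |z| = r, so ρ ≤ 6. Choosing z on |z|=r so that -4·z^6 is real positive (always possible by picking arg z appropriately) gives |f(z)| = e^{4r^6 + 1}, matching the bound. The additive constant 1 does not affect log log M(r) ~ 6·log r. Hence ρ = 6.
Therefore ρ = 6.

Order ρ = 6.


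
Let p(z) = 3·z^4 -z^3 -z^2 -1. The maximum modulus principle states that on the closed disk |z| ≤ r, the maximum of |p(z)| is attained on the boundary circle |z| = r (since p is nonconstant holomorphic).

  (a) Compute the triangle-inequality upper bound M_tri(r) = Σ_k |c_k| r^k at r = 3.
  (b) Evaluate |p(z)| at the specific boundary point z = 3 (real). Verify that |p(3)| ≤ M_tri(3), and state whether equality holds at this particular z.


Coefficients: c_0 = -1, c_1 = 0, c_2 = -1, c_3 = -1, c_4 = 3. Radius r = 3.
Part (a). Triangle bound: M_tri(r) = Σ_k |c_k| r^k
  = |-1|·3^0 + |0|·3^1 + |-1|·3^2 + |-1|·3^3 + |3|·3^4
  = 1 + 0 + 9 + 27 + 243 = 280.
This bounds M(r) := max_{|z|=r} |p(z)| from above; equality holds iff all terms c_k z^k can be made to align in phase at a single z on |z|=r.
Part (b). At z = 3 (real, on the circle |z| = r):
  p(3) = (-1)·3^0 + (0)·3^1 + (-1)·3^2 + (-1)·3^3 + (3)·3^4 = 206.
  |p(3)| = 206.
Check: |p(3)| = 206 ≤ 280 = M_tri(3). ✓ Equality does not hold at z = 3 (the coefficients have mixed signs, so the terms do not all align in phase there).

M_tri(3) = 280; |p(3)| = 206; equality at z=3: no.


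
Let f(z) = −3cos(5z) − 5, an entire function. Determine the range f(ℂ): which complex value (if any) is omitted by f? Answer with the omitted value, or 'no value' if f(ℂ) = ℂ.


Little Picard bounds the complement of f(ℂ) to at most one point.
cos is entire and surjective onto ℂ: for every w ∈ ℂ, cos(ζ) = w has a solution ζ ∈ ℂ (e.g., via the complex inverse arccos). With ζ = 5z this gives z = ζ/(5). Then -3·cos(5z) takes every value in -3·ℂ = ℂ, and adding -5 is a bijection of ℂ. So f is surjective and omits no value. (Note: only on the real line is cos bounded by [−1, 1].)

Omitted value: no value.


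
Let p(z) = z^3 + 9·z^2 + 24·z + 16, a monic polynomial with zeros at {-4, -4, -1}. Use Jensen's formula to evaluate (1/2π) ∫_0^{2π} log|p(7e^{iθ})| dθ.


Zeros: -4, -4, -1; r = 7.
Inside |z| < r: -4, -4, -1. Outside (|z| ≥ r): ∅.
p(0) = 16, so log|p(0)| = log(16) = 2.7726.
Apply Jensen: I(r) = log|p(0)| + Σ_k log(r/|z_k|), summed over zeros inside |z| < r.
  log(r/|z_k|) for z_k = -4: log(7/4) = 0.5596
  log(r/|z_k|) for z_k = -4: log(7/4) = 0.5596
  log(r/|z_k|) for z_k = -1: log(7/1) = 1.9459
Sum over inside zeros: 3.0651.
I(r) = log|p(0)| + (inside sum) = 2.7726 + 3.0651 = 5.8377.
Closed form (all zeros inside, monic): I(r) = n·log(r) = 3·log(7) = 5.8377. ✓

I(r) ≈ 5.8377.


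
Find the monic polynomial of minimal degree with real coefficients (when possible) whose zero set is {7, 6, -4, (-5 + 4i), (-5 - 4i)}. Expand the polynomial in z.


The polynomial is p(z) = ∏_{α ∈ S} (z − α), where S = {7, 6, -4, (-5 + 4i), (-5 - 4i)}.
Expanding the product yields: p(z) = z^5 + z^4 -59·z^3 -301·z^2 + 1270·z + 6888.
Note conjugate pairs combine to real quadratics: (z − (-5+4i))(z − (-5−4i)) = z² + 10z + 41.
The resulting polynomial has degree 5 and real coefficients as required.

p(z) = z^5 + z^4 -59·z^3 -301·z^2 + 1270·z + 6888.


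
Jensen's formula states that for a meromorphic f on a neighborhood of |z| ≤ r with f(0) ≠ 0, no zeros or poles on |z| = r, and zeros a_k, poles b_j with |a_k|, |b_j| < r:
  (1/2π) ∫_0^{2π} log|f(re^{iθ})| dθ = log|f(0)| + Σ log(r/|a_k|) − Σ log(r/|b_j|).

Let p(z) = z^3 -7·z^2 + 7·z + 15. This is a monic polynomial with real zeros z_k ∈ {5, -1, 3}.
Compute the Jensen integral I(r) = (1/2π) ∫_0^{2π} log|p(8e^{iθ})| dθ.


Zeros: -1, 3, 5; r = 8.
Inside |z| < r: -1, 3, 5. Outside (|z| ≥ r): ∅.
p(0) = 15, so log|p(0)| = log(15) = 2.7081.
Apply Jensen: I(r) = log|p(0)| + Σ_k log(r/|z_k|), summed over zeros inside |z| < r.
  log(r/|z_k|) for z_k = 5: log(8/5) = 0.4700
  log(r/|z_k|) for z_k = -1: log(8/1) = 2.0794
  log(r/|z_k|) for z_k = 3: log(8/3) = 0.9808
Sum over inside zeros: 3.5303.
I(r) = log|p(0)| + (inside sum) = 2.7081 + 3.5303 = 6.2383.
Closed form (all zeros inside, monic): I(r) = n·log(r) = 3·log(8) = 6.2383. ✓

I(r) ≈ 6.2383.


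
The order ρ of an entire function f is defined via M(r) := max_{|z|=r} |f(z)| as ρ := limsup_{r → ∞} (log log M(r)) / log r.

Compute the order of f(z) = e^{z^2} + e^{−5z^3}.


Each summand is entire of order 2 and 3 respectively (as in the single-exponential case). The order of a sum is at most the max of the orders, so ρ ≤ 3. For the lower bound: on |z|=r choose arg z so that -5z^3 is real positive; then |e^{-5z^3}| = e^{5r^3} while |e^{1z^2}| ≤ e^{1r^2} = o(e^{5r^3}). So |f| ≥ e^{5r^3}(1 − o(1)) and ρ ≥ 3. Hence ρ = max(2, 3) = 3.
Therefore ρ = 3.

Order ρ = 3.


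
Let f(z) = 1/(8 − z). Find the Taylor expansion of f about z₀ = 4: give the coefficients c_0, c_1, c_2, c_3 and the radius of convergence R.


Let w = z − z₀, so z = z₀ + w.
Then 8 − z = 8 − (z₀ + w) = (8 − z₀) − w = 4 − w.
f(z) = 1/(4 − w) = (1/(4)) · 1/(1 − w/(4)) = Σ_{n≥0} w^n / (4)^(n+1).
So c_n = 1/(4)^(n+1):
  c_0 = 1/(4)^1 = 1/4.
  c_1 = 1/(4)^2 = 1/16.
  c_2 = 1/(4)^3 = 1/64.
  c_3 = 1/(4)^4 = 1/256.
The series is valid for |w/d| < 1, i.e. |z − z₀| < |d|.
Radius of convergence: R = |8 − z₀| = |4| = 4 (distance from z₀ to the singularity z = 8).

c_0 = 1/4, c_1 = 1/16, c_2 = 1/64, c_3 = 1/256; R = 4.


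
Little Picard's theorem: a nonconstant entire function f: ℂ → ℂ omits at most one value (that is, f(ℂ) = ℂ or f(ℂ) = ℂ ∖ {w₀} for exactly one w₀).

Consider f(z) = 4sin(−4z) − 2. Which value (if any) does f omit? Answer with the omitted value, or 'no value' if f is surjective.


Little Picard bounds the complement of f(ℂ) to at most one point.
sin is entire and surjective onto ℂ: for every w ∈ ℂ, sin(ζ) = w has a solution ζ ∈ ℂ (e.g., via the complex inverse arcsin). With ζ = −4z this gives z = ζ/(-4). Then 4·sin(−4z) takes every value in 4·ℂ = ℂ, and adding -2 is a bijection of ℂ. So f is surjective and omits no value. (Note: only on the real line is sin bounded by [−1, 1].)

Omitted value: no value.


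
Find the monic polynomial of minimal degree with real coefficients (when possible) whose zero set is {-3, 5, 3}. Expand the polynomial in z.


The polynomial is p(z) = ∏_{α ∈ S} (z − α), where S = {-3, 5, 3}.
Expanding the product yields: p(z) = z^3 -5·z^2 -9·z + 45.
The resulting polynomial has degree 3 and real coefficients as required.

p(z) = z^3 -5·z^2 -9·z + 45.


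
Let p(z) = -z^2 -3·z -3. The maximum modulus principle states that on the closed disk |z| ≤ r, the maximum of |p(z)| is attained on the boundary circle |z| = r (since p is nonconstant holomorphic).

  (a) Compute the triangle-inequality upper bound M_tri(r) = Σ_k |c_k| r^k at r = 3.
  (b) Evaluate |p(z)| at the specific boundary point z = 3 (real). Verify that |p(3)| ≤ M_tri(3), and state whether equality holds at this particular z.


Coefficients: c_0 = -3, c_1 = -3, c_2 = -1. Radius r = 3.
Part (a). Triangle bound: M_tri(r) = Σ_k |c_k| r^k
  = |-3|·3^0 + |-3|·3^1 + |-1|·3^2
  = 3 + 9 + 9 = 21.
This bounds M(r) := max_{|z|=r} |p(z)| from above; equality holds iff all terms c_k z^k can be made to align in phase at a single z on |z|=r.
Part (b). At z = 3 (real, on the circle |z| = r):
  p(3) = (-3)·3^0 + (-3)·3^1 + (-1)·3^2 = -21.
  |p(3)| = 21.
Since all nonzero coefficients share the same sign, |p(3)| = 21 = M_tri(3); the triangle bound is attained at z = 3, so in fact M(r) = 21.

M_tri(3) = 21; |p(3)| = 21; equality at z=3: yes.


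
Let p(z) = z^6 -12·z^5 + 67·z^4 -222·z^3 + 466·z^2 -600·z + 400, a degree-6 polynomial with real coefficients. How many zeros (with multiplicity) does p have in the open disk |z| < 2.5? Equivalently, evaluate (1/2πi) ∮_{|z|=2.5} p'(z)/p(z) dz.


The zeros of p are: (1 + 2i), (1 - 2i), (2 + 2i), (2 - 2i), (3 + 1i), (3 - 1i).
Their magnitudes are: 2.236, 2.236, 2.828, 2.828, 3.162, 3.162.
Zeros with |z| < R = 2.5: (1 + 2i), (1 - 2i).
Count = 2.
By the argument principle, (1/2πi) ∮_{|z|=R} p'(z)/p(z) dz equals exactly this count.

Number of zeros inside |z| < 2.5: 2.


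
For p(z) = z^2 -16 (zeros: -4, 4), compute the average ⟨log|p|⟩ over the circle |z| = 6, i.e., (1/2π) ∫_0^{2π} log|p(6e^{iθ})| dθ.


Zeros: -4, 4; r = 6.
Inside |z| < r: -4, 4. Outside (|z| ≥ r): ∅.
p(0) = -16, so log|p(0)| = log(16) = 2.7726.
Apply Jensen: I(r) = log|p(0)| + Σ_k log(r/|z_k|), summed over zeros inside |z| < r.
  log(r/|z_k|) for z_k = -4: log(6/4) = 0.4055
  log(r/|z_k|) for z_k = 4: log(6/4) = 0.4055
Sum over inside zeros: 0.8109.
I(r) = log|p(0)| + (inside sum) = 2.7726 + 0.8109 = 3.5835.
Closed form (all zeros inside, monic): I(r) = n·log(r) = 2·log(6) = 3.5835. ✓

I(r) ≈ 3.5835.


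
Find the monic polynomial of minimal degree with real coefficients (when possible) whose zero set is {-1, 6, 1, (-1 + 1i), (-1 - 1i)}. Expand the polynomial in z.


The polynomial is p(z) = ∏_{α ∈ S} (z − α), where S = {-1, 6, 1, (-1 + 1i), (-1 - 1i)}.
Expanding the product yields: p(z) = z^5 -4·z^4 -11·z^3 -8·z^2 + 10·z + 12.
Note conjugate pairs combine to real quadratics: (z − (-1+1i))(z − (-1−1i)) = z² + 2z + 2.
The resulting polynomial has degree 5 and real coefficients as required.

p(z) = z^5 -4·z^4 -11·z^3 -8·z^2 + 10·z + 12.


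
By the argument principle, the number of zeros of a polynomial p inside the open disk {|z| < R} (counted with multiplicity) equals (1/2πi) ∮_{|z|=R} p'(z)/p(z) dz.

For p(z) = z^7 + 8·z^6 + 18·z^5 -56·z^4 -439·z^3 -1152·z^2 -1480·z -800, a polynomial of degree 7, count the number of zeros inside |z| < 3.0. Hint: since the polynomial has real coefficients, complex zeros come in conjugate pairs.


The zeros of p are: 4, (-2 + 1i), (-2 - 1i), (-2 + 2i), (-2 - 2i), (-2 + 1i), (-2 - 1i).
Their magnitudes are: 4, 2.236, 2.236, 2.828, 2.828, 2.236, 2.236.
Zeros with |z| < R = 3.0: (-2 + 1i), (-2 - 1i), (-2 + 2i), (-2 - 2i), (-2 + 1i), (-2 - 1i).
Count = 6.
By the argument principle, (1/2πi) ∮_{|z|=R} p'(z)/p(z) dz equals exactly this count.

Number of zeros inside |z| < 3.0: 6.


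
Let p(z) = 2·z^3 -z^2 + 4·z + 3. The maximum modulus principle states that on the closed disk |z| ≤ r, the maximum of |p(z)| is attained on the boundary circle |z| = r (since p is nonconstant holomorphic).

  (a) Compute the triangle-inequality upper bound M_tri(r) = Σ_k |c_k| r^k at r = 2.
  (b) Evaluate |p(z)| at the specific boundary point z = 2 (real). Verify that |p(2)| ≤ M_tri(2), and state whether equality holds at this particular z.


Coefficients: c_0 = 3, c_1 = 4, c_2 = -1, c_3 = 2. Radius r = 2.
Part (a). Triangle bound: M_tri(r) = Σ_k |c_k| r^k
  = |3|·2^0 + |4|·2^1 + |-1|·2^2 + |2|·2^3
  = 3 + 8 + 4 + 16 = 31.
This bounds M(r) := max_{|z|=r} |p(z)| from above; equality holds iff all terms c_k z^k can be made to align in phase at a single z on |z|=r.
Part (b). At z = 2 (real, on the circle |z| = r):
  p(2) = (3)·2^0 + (4)·2^1 + (-1)·2^2 + (2)·2^3 = 23.
  |p(2)| = 23.
Check: |p(2)| = 23 ≤ 31 = M_tri(2). ✓ Equality does not hold at z = 2 (the coefficients have mixed signs, so the terms do not all align in phase there).

M_tri(2) = 31; |p(2)| = 23; equality at z=2: no.


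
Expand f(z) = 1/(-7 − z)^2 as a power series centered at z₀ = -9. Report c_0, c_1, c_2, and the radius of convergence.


Let w = z − z₀, so z = z₀ + w.
Then -7 − z = -7 − (z₀ + w) = (-7 − z₀) − w = 2 − w.
f(z) = 1/(2 − w)^2 = (1/(2)^2) · (1 − w/(2))^{−2}.
By the binomial series (1−u)^{−2} = Σ_{n≥0} C(n+1, 1) u^n for |u|<1, with u = w/(2):
  c_n = C(n+1, 1) / (2)^(n+2).
  c_0 = 1/(2)^2 = 1/4.
  c_1 = 2/(2)^3 = 1/4.
  c_2 = 3/(2)^4 = 3/16.
The series is valid for |w/d| < 1, i.e. |z − z₀| < |d|.
Radius of convergence: R = |-7 − z₀| = |2| = 2 (distance from z₀ to the singularity z = -7).

c_0 = 1/4, c_1 = 1/4, c_2 = 3/16; R = 2.


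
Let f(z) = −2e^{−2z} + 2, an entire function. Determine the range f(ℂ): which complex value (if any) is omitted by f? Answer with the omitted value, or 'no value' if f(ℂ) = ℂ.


Little Picard bounds the complement of f(ℂ) to at most one point.
e^{−2z} is never zero on ℂ, so -2·e^{−2z} takes every value in ℂ ∖ {0}. Adding 2 shifts the range to ℂ ∖ {2}. Thus f omits exactly the value 2.

Omitted value: 2.


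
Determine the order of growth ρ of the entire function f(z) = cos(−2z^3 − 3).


Write cos(w) = (e^{iw} ± e^{−iw})/(2 or 2i), so |cos(w)| ≤ e^{|w|}. With w = −2z^3 − 3, |w| ≤ 2r^3 + 3 on |z|=r, giving M(r) ≤ e^{2r^3 + 3} and ρ ≤ 3. For the lower bound, choose z on |z|=r with -2z^3 purely imaginary of modulus 2r^3; then |cos(−2z^3 − 3)| grows like e^{2r^3}/2, so ρ ≥ 3. Hence ρ = 3.
Therefore ρ = 3.

Order ρ = 3.


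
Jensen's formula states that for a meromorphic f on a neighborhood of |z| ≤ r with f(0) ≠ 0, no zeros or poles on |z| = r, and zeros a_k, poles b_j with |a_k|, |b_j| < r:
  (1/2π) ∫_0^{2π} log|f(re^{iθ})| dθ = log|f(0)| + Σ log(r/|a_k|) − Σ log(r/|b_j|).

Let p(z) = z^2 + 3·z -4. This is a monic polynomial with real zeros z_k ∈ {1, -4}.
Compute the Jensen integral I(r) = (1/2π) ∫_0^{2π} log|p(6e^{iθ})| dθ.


Zeros: -4, 1; r = 6.
Inside |z| < r: -4, 1. Outside (|z| ≥ r): ∅.
p(0) = -4, so log|p(0)| = log(4) = 1.3863.
Apply Jensen: I(r) = log|p(0)| + Σ_k log(r/|z_k|), summed over zeros inside |z| < r.
  log(r/|z_k|) for z_k = 1: log(6/1) = 1.7918
  log(r/|z_k|) for z_k = -4: log(6/4) = 0.4055
Sum over inside zeros: 2.1972.
I(r) = log|p(0)| + (inside sum) = 1.3863 + 2.1972 = 3.5835.
Closed form (all zeros inside, monic): I(r) = n·log(r) = 2·log(6) = 3.5835. ✓

I(r) ≈ 3.5835.


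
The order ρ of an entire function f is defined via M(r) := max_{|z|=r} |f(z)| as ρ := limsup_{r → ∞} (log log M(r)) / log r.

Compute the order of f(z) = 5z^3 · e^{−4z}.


M(r) = max_{|z|=r} |5|·|z|^3·|e^{−4z}| = 5·r^3 · e^{4r^1} (the factors attain their maxima compatibly on |z|=r). Then log M(r) = log 5 + 3·log r + 4r^1, dominated by the last term, so log log M(r) ~ 1·log r. The polynomial factor 5z^3 contributes only a log r term and does not affect the order. ρ = 1.
Therefore ρ = 1.

Order ρ = 1.


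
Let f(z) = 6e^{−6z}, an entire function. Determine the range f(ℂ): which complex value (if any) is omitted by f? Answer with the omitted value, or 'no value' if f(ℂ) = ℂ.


Little Picard bounds the complement of f(ℂ) to at most one point.
e^{−6z} is never zero on ℂ, so 6·e^{−6z} takes every value in ℂ ∖ {0}. Adding 0 shifts the range to ℂ ∖ {0}. Thus f omits exactly the value 0.

Omitted value: 0.


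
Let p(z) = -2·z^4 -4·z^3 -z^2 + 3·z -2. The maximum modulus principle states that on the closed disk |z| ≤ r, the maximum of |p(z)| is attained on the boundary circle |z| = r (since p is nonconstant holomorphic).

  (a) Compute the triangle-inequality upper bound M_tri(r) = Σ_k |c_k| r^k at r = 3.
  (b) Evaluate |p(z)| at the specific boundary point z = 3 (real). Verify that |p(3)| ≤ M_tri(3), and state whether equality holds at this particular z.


Coefficients: c_0 = -2, c_1 = 3, c_2 = -1, c_3 = -4, c_4 = -2. Radius r = 3.
Part (a). Triangle bound: M_tri(r) = Σ_k |c_k| r^k
  = |-2|·3^0 + |3|·3^1 + |-1|·3^2 + |-4|·3^3 + |-2|·3^4
  = 2 + 9 + 9 + 108 + 162 = 290.
This bounds M(r) := max_{|z|=r} |p(z)| from above; equality holds iff all terms c_k z^k can be made to align in phase at a single z on |z|=r.
Part (b). At z = 3 (real, on the circle |z| = r):
  p(3) = (-2)·3^0 + (3)·3^1 + (-1)·3^2 + (-4)·3^3 + (-2)·3^4 = -272.
  |p(3)| = 272.
Check: |p(3)| = 272 ≤ 290 = M_tri(3). ✓ Equality does not hold at z = 3 (the coefficients have mixed signs, so the terms do not all align in phase there).

M_tri(3) = 290; |p(3)| = 272; equality at z=3: no.


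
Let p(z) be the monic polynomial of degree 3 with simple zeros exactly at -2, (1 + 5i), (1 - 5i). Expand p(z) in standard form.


The polynomial is p(z) = ∏_{α ∈ S} (z − α), where S = {-2, (1 + 5i), (1 - 5i)}.
Expanding the product yields: p(z) = z^3 + 22·z + 52.
Note conjugate pairs combine to real quadratics: (z − (1+5i))(z − (1−5i)) = z² − 2z + 26.
The resulting polynomial has degree 3 and real coefficients as required.

p(z) = z^3 + 22·z + 52.


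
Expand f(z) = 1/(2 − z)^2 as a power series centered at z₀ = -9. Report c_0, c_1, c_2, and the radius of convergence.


Let w = z − z₀, so z = z₀ + w.
Then 2 − z = 2 − (z₀ + w) = (2 − z₀) − w = 11 − w.
f(z) = 1/(11 − w)^2 = (1/(11)^2) · (1 − w/(11))^{−2}.
By the binomial series (1−u)^{−2} = Σ_{n≥0} C(n+1, 1) u^n for |u|<1, with u = w/(11):
  c_n = C(n+1, 1) / (11)^(n+2).
  c_0 = 1/(11)^2 = 1/121.
  c_1 = 2/(11)^3 = 2/1331.
  c_2 = 3/(11)^4 = 3/14641.
The series is valid for |w/d| < 1, i.e. |z − z₀| < |d|.
Radius of convergence: R = |2 − z₀| = |11| = 11 (distance from z₀ to the singularity z = 2).

c_0 = 1/121, c_1 = 2/1331, c_2 = 3/14641; R = 11.


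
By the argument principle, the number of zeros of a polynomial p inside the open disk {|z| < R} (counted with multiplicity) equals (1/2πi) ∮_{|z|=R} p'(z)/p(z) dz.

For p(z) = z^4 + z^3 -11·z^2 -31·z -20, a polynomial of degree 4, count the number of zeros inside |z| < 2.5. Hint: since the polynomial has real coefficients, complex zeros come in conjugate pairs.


The zeros of p are: 4, -1, (-2 + 1i), (-2 - 1i).
Their magnitudes are: 4, 1, 2.236, 2.236.
Zeros with |z| < R = 2.5: -1, (-2 + 1i), (-2 - 1i).
Count = 3.
By the argument principle, (1/2πi) ∮_{|z|=R} p'(z)/p(z) dz equals exactly this count.

Number of zeros inside |z| < 2.5: 3.


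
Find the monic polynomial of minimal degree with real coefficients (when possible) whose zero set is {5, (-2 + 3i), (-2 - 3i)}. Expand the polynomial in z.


The polynomial is p(z) = ∏_{α ∈ S} (z − α), where S = {5, (-2 + 3i), (-2 - 3i)}.
Expanding the product yields: p(z) = z^3 -z^2 -7·z -65.
Note conjugate pairs combine to real quadratics: (z − (-2+3i))(z − (-2−3i)) = z² + 4z + 13.
The resulting polynomial has degree 3 and real coefficients as required.

p(z) = z^3 -z^2 -7·z -65.


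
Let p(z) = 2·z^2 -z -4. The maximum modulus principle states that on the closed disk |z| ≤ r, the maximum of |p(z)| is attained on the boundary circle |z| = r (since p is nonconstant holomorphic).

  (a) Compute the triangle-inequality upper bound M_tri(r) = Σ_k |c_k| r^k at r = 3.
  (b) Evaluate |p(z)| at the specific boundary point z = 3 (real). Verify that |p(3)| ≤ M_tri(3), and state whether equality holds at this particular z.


Coefficients: c_0 = -4, c_1 = -1, c_2 = 2. Radius r = 3.
Part (a). Triangle bound: M_tri(r) = Σ_k |c_k| r^k
  = |-4|·3^0 + |-1|·3^1 + |2|·3^2
  = 4 + 3 + 18 = 25.
This bounds M(r) := max_{|z|=r} |p(z)| from above; equality holds iff all terms c_k z^k can be made to align in phase at a single z on |z|=r.
Part (b). At z = 3 (real, on the circle |z| = r):
  p(3) = (-4)·3^0 + (-1)·3^1 + (2)·3^2 = 11.
  |p(3)| = 11.
Check: |p(3)| = 11 ≤ 25 = M_tri(3). ✓ Equality does not hold at z = 3 (the coefficients have mixed signs, so the terms do not all align in phase there).

M_tri(3) = 25; |p(3)| = 11; equality at z=3: no.


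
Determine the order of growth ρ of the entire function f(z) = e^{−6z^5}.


|e^{−6z^5}| = e^{Re(-6·z^5) + 0} ≤ e^{6|z|^5 + 0} = e^{6r^5 + 0} on |z| = r, so ρ ≤ 5. Choosing z on |z|=r so that -6·z^5 is real positive (always possible by picking arg z appropriately) gives |f(z)| = e^{6r^5 + 0}, matching the bound. The additive constant 0 does not affect log log M(r) ~ 5·log r. Hence ρ = 5.
Therefore ρ = 5.

Order ρ = 5.


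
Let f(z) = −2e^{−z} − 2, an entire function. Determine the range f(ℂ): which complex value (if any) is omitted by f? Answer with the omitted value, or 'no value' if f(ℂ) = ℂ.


Little Picard bounds the complement of f(ℂ) to at most one point.
e^{−z} is never zero on ℂ, so -2·e^{−z} takes every value in ℂ ∖ {0}. Adding -2 shifts the range to ℂ ∖ {-2}. Thus f omits exactly the value -2.

Omitted value: -2.


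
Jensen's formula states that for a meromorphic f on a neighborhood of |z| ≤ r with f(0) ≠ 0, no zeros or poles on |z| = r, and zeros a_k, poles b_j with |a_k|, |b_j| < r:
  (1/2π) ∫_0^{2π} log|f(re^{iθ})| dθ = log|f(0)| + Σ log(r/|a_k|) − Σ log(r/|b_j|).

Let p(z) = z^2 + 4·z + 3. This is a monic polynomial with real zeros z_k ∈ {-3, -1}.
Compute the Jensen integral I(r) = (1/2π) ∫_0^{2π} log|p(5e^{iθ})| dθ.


Zeros: -3, -1; r = 5.
Inside |z| < r: -3, -1. Outside (|z| ≥ r): ∅.
p(0) = 3, so log|p(0)| = log(3) = 1.0986.
Apply Jensen: I(r) = log|p(0)| + Σ_k log(r/|z_k|), summed over zeros inside |z| < r.
  log(r/|z_k|) for z_k = -3: log(5/3) = 0.5108
  log(r/|z_k|) for z_k = -1: log(5/1) = 1.6094
Sum over inside zeros: 2.1203.
I(r) = log|p(0)| + (inside sum) = 1.0986 + 2.1203 = 3.2189.
Closed form (all zeros inside, monic): I(r) = n·log(r) = 2·log(5) = 3.2189. ✓

I(r) ≈ 3.2189.


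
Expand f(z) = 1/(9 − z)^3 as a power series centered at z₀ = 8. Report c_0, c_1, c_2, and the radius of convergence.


Let w = z − z₀, so z = z₀ + w.
Then 9 − z = 9 − (z₀ + w) = (9 − z₀) − w = 1 − w.
f(z) = 1/(1 − w)^3 = (1/(1)^3) · (1 − w/(1))^{−3}.
By the binomial series (1−u)^{−3} = Σ_{n≥0} C(n+2, 2) u^n for |u|<1, with u = w/(1):
  c_n = C(n+2, 2) / (1)^(n+3).
  c_0 = 1/(1)^3 = 1.
  c_1 = 3/(1)^4 = 3.
  c_2 = 6/(1)^5 = 6.
The series is valid for |w/d| < 1, i.e. |z − z₀| < |d|.
Radius of convergence: R = |9 − z₀| = |1| = 1 (distance from z₀ to the singularity z = 9).

c_0 = 1, c_1 = 3, c_2 = 6; R = 1.


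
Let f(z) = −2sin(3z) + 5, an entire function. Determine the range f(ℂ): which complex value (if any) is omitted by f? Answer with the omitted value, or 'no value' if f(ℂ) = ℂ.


Little Picard bounds the complement of f(ℂ) to at most one point.
sin is entire and surjective onto ℂ: for every w ∈ ℂ, sin(ζ) = w has a solution ζ ∈ ℂ (e.g., via the complex inverse arcsin). With ζ = 3z this gives z = ζ/(3). Then -2·sin(3z) takes every value in -2·ℂ = ℂ, and adding 5 is a bijection of ℂ. So f is surjective and omits no value. (Note: only on the real line is sin bounded by [−1, 1].)

Omitted value: no value.


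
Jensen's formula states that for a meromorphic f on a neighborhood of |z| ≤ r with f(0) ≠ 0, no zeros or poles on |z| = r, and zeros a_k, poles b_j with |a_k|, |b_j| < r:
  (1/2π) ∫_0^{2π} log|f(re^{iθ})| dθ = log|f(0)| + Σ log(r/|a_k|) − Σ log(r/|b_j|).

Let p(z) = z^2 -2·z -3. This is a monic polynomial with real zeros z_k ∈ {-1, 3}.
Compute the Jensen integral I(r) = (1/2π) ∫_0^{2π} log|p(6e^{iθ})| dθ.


Zeros: -1, 3; r = 6.
Inside |z| < r: -1, 3. Outside (|z| ≥ r): ∅.
p(0) = -3, so log|p(0)| = log(3) = 1.0986.
Apply Jensen: I(r) = log|p(0)| + Σ_k log(r/|z_k|), summed over zeros inside |z| < r.
  log(r/|z_k|) for z_k = -1: log(6/1) = 1.7918
  log(r/|z_k|) for z_k = 3: log(6/3) = 0.6931
Sum over inside zeros: 2.4849.
I(r) = log|p(0)| + (inside sum) = 1.0986 + 2.4849 = 3.5835.
Closed form (all zeros inside, monic): I(r) = n·log(r) = 2·log(6) = 3.5835. ✓

I(r) ≈ 3.5835.


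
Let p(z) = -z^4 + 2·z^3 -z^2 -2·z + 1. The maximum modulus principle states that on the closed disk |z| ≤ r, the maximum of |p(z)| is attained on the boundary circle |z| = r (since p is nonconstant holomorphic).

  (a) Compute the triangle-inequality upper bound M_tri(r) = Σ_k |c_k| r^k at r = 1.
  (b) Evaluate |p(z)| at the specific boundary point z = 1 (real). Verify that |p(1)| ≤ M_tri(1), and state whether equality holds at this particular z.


Coefficients: c_0 = 1, c_1 = -2, c_2 = -1, c_3 = 2, c_4 = -1. Radius r = 1.
Part (a). Triangle bound: M_tri(r) = Σ_k |c_k| r^k
  = |1|·1^0 + |-2|·1^1 + |-1|·1^2 + |2|·1^3 + |-1|·1^4
  = 1 + 2 + 1 + 2 + 1 = 7.
This bounds M(r) := max_{|z|=r} |p(z)| from above; equality holds iff all terms c_k z^k can be made to align in phase at a single z on |z|=r.
Part (b). At z = 1 (real, on the circle |z| = r):
  p(1) = (1)·1^0 + (-2)·1^1 + (-1)·1^2 + (2)·1^3 + (-1)·1^4 = -1.
  |p(1)| = 1.
Check: |p(1)| = 1 ≤ 7 = M_tri(1). ✓ Equality does not hold at z = 1 (the coefficients have mixed signs, so the terms do not all align in phase there).

M_tri(1) = 7; |p(1)| = 1; equality at z=1: no.


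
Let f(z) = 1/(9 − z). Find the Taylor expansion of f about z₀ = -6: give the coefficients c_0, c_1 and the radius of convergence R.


Let w = z − z₀, so z = z₀ + w.
Then 9 − z = 9 − (z₀ + w) = (9 − z₀) − w = 15 − w.
f(z) = 1/(15 − w) = (1/(15)) · 1/(1 − w/(15)) = Σ_{n≥0} w^n / (15)^(n+1).
So c_n = 1/(15)^(n+1):
  c_0 = 1/(15)^1 = 1/15.
  c_1 = 1/(15)^2 = 1/225.
The series is valid for |w/d| < 1, i.e. |z − z₀| < |d|.
Radius of convergence: R = |9 − z₀| = |15| = 15 (distance from z₀ to the singularity z = 9).

c_0 = 1/15, c_1 = 1/225; R = 15.


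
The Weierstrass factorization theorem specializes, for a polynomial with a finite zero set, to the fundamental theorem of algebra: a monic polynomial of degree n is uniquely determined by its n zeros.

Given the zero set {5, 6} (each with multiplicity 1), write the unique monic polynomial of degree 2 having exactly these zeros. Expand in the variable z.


The polynomial is p(z) = ∏_{α ∈ S} (z − α), where S = {5, 6}.
Expanding the product yields: p(z) = z^2 -11·z + 30.
The resulting polynomial has degree 2 and real coefficients as required.

p(z) = z^2 -11·z + 30.


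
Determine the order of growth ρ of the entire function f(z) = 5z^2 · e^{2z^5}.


M(r) = max_{|z|=r} |5|·|z|^2·|e^{2z^5}| = 5·r^2 · e^{2r^5} (the factors attain their maxima compatibly on |z|=r). Then log M(r) = log 5 + 2·log r + 2r^5, dominated by the last term, so log log M(r) ~ 5·log r. The polynomial factor 5z^2 contributes only a log r term and does not affect the order. ρ = 5.
Therefore ρ = 5.

Order ρ = 5.


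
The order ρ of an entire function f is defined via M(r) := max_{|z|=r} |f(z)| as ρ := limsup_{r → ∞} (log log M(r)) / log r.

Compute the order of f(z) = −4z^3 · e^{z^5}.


M(r) = max_{|z|=r} |-4|·|z|^3·|e^{z^5}| = 4·r^3 · e^{1r^5} (the factors attain their maxima compatibly on |z|=r). Then log M(r) = log 4 + 3·log r + 1r^5, dominated by the last term, so log log M(r) ~ 5·log r. The polynomial factor -4z^3 contributes only a log r term and does not affect the order. ρ = 5.
Therefore ρ = 5.

Order ρ = 5.


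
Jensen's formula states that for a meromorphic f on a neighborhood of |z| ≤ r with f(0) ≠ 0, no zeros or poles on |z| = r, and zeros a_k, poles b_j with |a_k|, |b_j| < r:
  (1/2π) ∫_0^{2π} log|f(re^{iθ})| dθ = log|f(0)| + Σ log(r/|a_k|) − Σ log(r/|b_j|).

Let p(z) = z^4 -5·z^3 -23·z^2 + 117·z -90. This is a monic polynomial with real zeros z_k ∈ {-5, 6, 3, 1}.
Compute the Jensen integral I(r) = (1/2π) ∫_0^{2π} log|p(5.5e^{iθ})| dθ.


Zeros: -5, 1, 3, 6; r = 5.5.
Inside |z| < r: -5, 1, 3. Outside (|z| ≥ r): 6.
p(0) = -90, so log|p(0)| = log(90) = 4.4998.
Apply Jensen: I(r) = log|p(0)| + Σ_k log(r/|z_k|), summed over zeros inside |z| < r.
  log(r/|z_k|) for z_k = -5: log(5.5/5) = 0.0953
  log(r/|z_k|) for z_k = 3: log(5.5/3) = 0.6061
  log(r/|z_k|) for z_k = 1: log(5.5/1) = 1.7047
  Outside zeros (6) contribute nothing to the Jensen sum.
Sum over inside zeros: 2.4062.
I(r) = log|p(0)| + (inside sum) = 4.4998 + 2.4062 = 6.9060.
Note: since some zeros are outside |z| ≤ r, the simplified n·log(r) form does NOT apply — only the inside zeros contribute.

I(r) ≈ 6.9060.


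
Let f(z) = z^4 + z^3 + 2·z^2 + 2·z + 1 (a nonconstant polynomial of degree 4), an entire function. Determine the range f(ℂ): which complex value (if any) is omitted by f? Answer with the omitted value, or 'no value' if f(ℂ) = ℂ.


Little Picard bounds the complement of f(ℂ) to at most one point.
For every w ∈ ℂ, the equation p(z) − w = 0 is a nonconstant polynomial in z and hence has at least one root by the fundamental theorem of algebra. So p is surjective onto ℂ, omitting no value.

Omitted value: no value.


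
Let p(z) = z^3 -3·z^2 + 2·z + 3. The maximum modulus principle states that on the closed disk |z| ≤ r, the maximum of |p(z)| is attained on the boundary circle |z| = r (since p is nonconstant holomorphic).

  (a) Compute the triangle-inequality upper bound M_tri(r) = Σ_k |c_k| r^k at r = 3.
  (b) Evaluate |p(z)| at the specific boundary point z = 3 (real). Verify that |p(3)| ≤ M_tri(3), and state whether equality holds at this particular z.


Coefficients: c_0 = 3, c_1 = 2, c_2 = -3, c_3 = 1. Radius r = 3.
Part (a). Triangle bound: M_tri(r) = Σ_k |c_k| r^k
  = |3|·3^0 + |2|·3^1 + |-3|·3^2 + |1|·3^3
  = 3 + 6 + 27 + 27 = 63.
This bounds M(r) := max_{|z|=r} |p(z)| from above; equality holds iff all terms c_k z^k can be made to align in phase at a single z on |z|=r.
Part (b). At z = 3 (real, on the circle |z| = r):
  p(3) = (3)·3^0 + (2)·3^1 + (-3)·3^2 + (1)·3^3 = 9.
  |p(3)| = 9.
Check: |p(3)| = 9 ≤ 63 = M_tri(3). ✓ Equality does not hold at z = 3 (the coefficients have mixed signs, so the terms do not all align in phase there).

M_tri(3) = 63; |p(3)| = 9; equality at z=3: no.
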